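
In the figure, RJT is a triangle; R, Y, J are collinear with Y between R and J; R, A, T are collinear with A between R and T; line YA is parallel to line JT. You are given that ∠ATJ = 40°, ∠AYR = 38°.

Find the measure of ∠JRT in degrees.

1. ∠JTR = 40°  [A on ray TR]
2. ∠RJT = 38°  [YA∥JT, corresponding at Y]
3. ∠JRT = 102°  [△RJT]

∠JRT = 102°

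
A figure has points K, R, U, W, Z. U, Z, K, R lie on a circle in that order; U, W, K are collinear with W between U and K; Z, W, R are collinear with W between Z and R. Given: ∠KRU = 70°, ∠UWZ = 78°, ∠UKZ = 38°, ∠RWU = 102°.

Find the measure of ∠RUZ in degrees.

1. ∠KZU = 110°  [cyclic UZKR, opposite ∠Z+∠R]
2. ∠URZ = 38°  [same arc UZ]
3. ∠KUZ = 32°  [△UZK]
4. ∠RZU = 70°  [△UWZ]
5. ∠RUZ = 72°  [△UZR]

∠RUZ = 72°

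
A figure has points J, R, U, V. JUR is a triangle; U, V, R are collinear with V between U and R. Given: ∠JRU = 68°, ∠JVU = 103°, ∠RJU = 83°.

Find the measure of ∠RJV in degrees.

1. ∠JRV = 68°  [V on ray RU]
2. ∠JVR = 77°  [linear pair at V on UR]
3. ∠RJV = 35°  [△JVR]

∠RJV = 35°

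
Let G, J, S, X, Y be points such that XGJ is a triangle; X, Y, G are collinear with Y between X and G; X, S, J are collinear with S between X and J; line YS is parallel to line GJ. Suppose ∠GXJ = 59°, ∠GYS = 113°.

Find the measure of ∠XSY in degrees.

∠XSY = 54°

1. ∠SXY = 59°  [Y on XG, S on XJ]
2. ∠SYX = 67°  [linear pair at Y on XG]
3. ∠XSY = 54°  [△XYS]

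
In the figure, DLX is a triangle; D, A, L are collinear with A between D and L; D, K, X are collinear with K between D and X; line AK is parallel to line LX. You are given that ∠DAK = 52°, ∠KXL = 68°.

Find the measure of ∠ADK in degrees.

∠ADK = 60°

1. ∠DLX = 52°  [AK∥LX, corresponding at A]
2. ∠DXL = 68°  [K on ray XD]
3. ∠LDX = 60°  [△DLX]
4. ∠ADK = 60°  [A on DL, K on DX]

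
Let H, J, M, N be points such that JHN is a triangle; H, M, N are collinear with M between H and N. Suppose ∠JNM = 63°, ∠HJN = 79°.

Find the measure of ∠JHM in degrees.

1. ∠HNJ = 63°  [M on ray NH]
2. ∠JHN = 38°  [△JHN]
3. ∠JHM = 38°  [M on ray HN]

∠JHM = 38°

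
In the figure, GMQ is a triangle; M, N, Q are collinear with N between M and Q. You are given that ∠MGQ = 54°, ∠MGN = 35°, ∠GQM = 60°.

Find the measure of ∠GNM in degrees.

∠GNM = 79°

1. ∠GMQ = 66°  [△GMQ]
2. ∠GMN = 66°  [N on ray MQ]
3. ∠GNM = 79°  [△GMN]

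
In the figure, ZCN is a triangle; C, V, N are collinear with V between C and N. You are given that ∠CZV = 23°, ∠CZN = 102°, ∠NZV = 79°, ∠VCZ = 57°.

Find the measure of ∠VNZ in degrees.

1. ∠CVZ = 100°  [△ZCV]
2. ∠NVZ = 80°  [linear pair at V on CN]
3. ∠VNZ = 21°  [△ZVN]

∠VNZ = 21°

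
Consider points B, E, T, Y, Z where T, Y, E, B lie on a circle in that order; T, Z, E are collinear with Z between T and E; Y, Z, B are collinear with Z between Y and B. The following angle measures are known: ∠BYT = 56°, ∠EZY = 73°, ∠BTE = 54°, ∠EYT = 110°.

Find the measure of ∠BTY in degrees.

1. ∠BZT = 73°  [vertical angles at Z]
2. ∠TBY = 53°  [△TZB]
3. ∠BTY = 71°  [△TYB]

∠BTY = 71°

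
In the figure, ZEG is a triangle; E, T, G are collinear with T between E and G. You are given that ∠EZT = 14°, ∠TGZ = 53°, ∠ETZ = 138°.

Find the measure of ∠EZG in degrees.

∠EZG = 99°

1. ∠TEZ = 28°  [△ZET]
2. ∠EGZ = 53°  [T on ray GE]
3. ∠GEZ = 28°  [T on ray EG]
4. ∠EZG = 99°  [△ZEG]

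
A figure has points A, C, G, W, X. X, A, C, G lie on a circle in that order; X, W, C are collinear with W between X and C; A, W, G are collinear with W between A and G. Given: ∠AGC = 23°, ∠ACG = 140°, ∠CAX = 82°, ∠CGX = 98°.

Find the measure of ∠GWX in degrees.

∠GWX = 88°

1. ∠AXC = 23°  [same arc AC]
2. ∠CAG = 17°  [△ACG]
3. ∠ACX = 75°  [△XAC]
4. ∠CXG = 17°  [same arc CG]
5. ∠AGX = 75°  [same arc XA]
6. ∠GWX = 88°  [△XWG]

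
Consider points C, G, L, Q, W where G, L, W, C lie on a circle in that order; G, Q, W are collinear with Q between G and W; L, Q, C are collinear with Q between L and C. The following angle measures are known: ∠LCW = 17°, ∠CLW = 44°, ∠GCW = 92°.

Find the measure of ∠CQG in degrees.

1. ∠CGW = 44°  [same arc WC]
2. ∠CWG = 44°  [△GWC]
3. ∠CQW = 119°  [△WQC]
4. ∠CQG = 61°  [linear pair at Q on GW]

∠CQG = 61°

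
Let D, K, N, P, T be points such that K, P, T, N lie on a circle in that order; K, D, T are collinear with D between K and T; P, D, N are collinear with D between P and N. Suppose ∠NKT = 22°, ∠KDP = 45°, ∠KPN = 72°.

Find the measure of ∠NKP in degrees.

∠NKP = 85°

1. ∠NPT = 22°  [same arc TN]
2. ∠PDT = 135°  [linear pair at D on KT]
3. ∠KTP = 23°  [△PDT]
4. ∠KNP = 23°  [same arc KP]
5. ∠NKP = 85°  [△KPN]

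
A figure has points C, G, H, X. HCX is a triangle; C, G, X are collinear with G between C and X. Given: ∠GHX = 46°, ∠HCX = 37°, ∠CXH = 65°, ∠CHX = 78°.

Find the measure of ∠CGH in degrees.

1. ∠GXH = 65°  [G on ray XC]
2. ∠HGX = 69°  [△HGX]
3. ∠CGH = 111°  [linear pair at G on CX]

∠CGH = 111°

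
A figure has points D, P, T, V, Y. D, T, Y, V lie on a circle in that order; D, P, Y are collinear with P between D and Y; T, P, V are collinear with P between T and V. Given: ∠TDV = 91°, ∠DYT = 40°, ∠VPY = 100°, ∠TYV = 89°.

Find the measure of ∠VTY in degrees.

1. ∠DVT = 40°  [same arc DT]
2. ∠DPV = 80°  [linear pair at P on DY]
3. ∠VDY = 60°  [△DPV]
4. ∠VTY = 60°  [same arc YV]

∠VTY = 60°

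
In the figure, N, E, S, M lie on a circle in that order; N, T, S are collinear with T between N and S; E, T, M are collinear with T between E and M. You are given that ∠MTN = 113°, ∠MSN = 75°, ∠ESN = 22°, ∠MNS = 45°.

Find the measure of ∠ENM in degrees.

1. ∠EMN = 22°  [△NTM]
2. ∠MEN = 75°  [same arc NM]
3. ∠ENM = 83°  [△NEM]

∠ENM = 83°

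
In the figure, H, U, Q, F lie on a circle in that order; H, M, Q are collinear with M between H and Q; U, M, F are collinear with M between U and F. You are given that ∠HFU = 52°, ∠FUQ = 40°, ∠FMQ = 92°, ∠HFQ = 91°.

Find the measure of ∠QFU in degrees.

∠QFU = 39°

1. ∠FHQ = 40°  [same arc QF]
2. ∠FQH = 49°  [△HQF]
3. ∠QFU = 39°  [△QMF]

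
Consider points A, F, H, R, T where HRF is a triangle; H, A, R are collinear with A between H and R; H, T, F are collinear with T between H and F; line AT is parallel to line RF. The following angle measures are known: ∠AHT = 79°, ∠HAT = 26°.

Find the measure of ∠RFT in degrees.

1. ∠ATH = 75°  [△HAT]
2. ∠ATF = 105°  [linear pair at T on HF]
3. ∠RFT = 75°  [AT∥RF, co-interior at F–T]

∠RFT = 75°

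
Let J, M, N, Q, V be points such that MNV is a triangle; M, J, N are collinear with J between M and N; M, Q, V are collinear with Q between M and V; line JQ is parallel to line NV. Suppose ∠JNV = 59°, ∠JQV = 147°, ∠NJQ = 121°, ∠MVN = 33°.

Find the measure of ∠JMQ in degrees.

1. ∠JQM = 33°  [linear pair at Q on MV]
2. ∠MJQ = 59°  [linear pair at J on MN]
3. ∠JMQ = 88°  [△MJQ]

∠JMQ = 88°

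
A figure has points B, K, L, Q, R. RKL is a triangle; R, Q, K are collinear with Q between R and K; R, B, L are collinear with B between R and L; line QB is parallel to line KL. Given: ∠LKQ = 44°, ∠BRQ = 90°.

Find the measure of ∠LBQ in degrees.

1. ∠LKR = 44°  [Q on ray KR]
2. ∠KRL = 90°  [Q on RK, B on RL]
3. ∠KLR = 46°  [△RKL]
4. ∠QBR = 46°  [QB∥KL, corresponding at B]
5. ∠LBQ = 134°  [linear pair at B on RL]

∠LBQ = 134°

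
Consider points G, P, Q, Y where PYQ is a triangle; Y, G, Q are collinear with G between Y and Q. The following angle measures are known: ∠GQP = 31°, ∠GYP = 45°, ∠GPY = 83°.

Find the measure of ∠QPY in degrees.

1. ∠PQY = 31°  [G on ray QY]
2. ∠PYQ = 45°  [G on ray YQ]
3. ∠QPY = 104°  [△PYQ]

∠QPY = 104°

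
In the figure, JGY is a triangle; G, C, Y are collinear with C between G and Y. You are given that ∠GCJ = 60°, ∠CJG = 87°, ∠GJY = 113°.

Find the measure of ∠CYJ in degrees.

∠CYJ = 34°

1. ∠CGJ = 33°  [△JGC]
2. ∠JGY = 33°  [C on ray GY]
3. ∠GYJ = 34°  [△JGY]
4. ∠CYJ = 34°  [C on ray YG]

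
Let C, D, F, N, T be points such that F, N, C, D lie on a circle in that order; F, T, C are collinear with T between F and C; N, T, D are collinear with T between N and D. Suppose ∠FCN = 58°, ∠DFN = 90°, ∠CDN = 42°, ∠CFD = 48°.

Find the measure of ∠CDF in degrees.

1. ∠FDN = 58°  [same arc FN]
2. ∠DNF = 32°  [△FND]
3. ∠DCF = 32°  [same arc FD]
4. ∠CDF = 100°  [△FCD]

∠CDF = 100°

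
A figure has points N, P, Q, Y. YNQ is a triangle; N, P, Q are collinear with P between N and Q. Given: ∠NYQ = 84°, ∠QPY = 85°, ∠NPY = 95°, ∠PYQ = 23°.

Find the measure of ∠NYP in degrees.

∠NYP = 61°

1. ∠PQY = 72°  [△YPQ]
2. ∠NQY = 72°  [P on ray QN]
3. ∠QNY = 24°  [△YNQ]
4. ∠PNY = 24°  [P on ray NQ]
5. ∠NYP = 61°  [△YNP]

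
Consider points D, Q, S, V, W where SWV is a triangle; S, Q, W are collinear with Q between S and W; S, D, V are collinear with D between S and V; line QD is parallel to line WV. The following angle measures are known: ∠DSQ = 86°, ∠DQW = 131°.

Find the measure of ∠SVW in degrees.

1. ∠DQS = 49°  [linear pair at Q on SW]
2. ∠QDS = 45°  [△SQD]
3. ∠SVW = 45°  [QD∥WV, corresponding at D]

∠SVW = 45°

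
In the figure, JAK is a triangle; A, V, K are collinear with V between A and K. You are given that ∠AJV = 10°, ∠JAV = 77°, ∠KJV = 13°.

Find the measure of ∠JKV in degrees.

∠JKV = 80°

1. ∠AVJ = 93°  [△JAV]
2. ∠JVK = 87°  [linear pair at V on AK]
3. ∠JKV = 80°  [△JVK]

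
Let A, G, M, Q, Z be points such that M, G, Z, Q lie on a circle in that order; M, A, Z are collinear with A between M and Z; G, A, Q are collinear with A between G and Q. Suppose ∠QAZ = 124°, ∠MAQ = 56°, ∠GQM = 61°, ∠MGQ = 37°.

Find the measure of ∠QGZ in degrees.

1. ∠GAZ = 56°  [vertical angles at A]
2. ∠GZM = 61°  [same arc MG]
3. ∠QGZ = 63°  [△GAZ]

∠QGZ = 63°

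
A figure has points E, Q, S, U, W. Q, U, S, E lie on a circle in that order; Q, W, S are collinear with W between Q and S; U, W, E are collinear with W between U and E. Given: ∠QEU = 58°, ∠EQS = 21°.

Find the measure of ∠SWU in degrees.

1. ∠QSU = 58°  [same arc QU]
2. ∠EUS = 21°  [same arc SE]
3. ∠SWU = 101°  [△UWS]

∠SWU = 101°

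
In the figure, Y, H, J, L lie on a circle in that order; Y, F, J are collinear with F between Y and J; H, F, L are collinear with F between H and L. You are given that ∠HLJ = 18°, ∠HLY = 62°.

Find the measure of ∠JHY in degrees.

1. ∠HYJ = 18°  [same arc HJ]
2. ∠HJY = 62°  [same arc YH]
3. ∠JHY = 100°  [△YHJ]

∠JHY = 100°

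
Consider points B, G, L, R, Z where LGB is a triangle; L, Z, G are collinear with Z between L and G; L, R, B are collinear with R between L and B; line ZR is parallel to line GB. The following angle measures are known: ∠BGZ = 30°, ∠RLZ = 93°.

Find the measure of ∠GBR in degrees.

1. ∠BGL = 30°  [Z on ray GL]
2. ∠BLG = 93°  [Z on LG, R on LB]
3. ∠GBL = 57°  [△LGB]
4. ∠GBR = 57°  [R on ray BL]

∠GBR = 57°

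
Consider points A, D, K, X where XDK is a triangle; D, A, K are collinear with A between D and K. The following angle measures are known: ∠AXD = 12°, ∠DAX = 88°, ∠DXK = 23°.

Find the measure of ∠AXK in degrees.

1. ∠ADX = 80°  [△XDA]
2. ∠KAX = 92°  [linear pair at A on DK]
3. ∠KDX = 80°  [A on ray DK]
4. ∠DKX = 77°  [△XDK]
5. ∠AKX = 77°  [A on ray KD]
6. ∠AXK = 11°  [△XAK]

∠AXK = 11°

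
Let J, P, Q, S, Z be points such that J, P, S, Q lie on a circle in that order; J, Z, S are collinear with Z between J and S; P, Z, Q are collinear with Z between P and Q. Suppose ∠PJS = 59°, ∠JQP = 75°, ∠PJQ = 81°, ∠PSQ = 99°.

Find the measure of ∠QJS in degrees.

1. ∠PQS = 59°  [same arc PS]
2. ∠QPS = 22°  [△PSQ]
3. ∠QJS = 22°  [same arc SQ]

∠QJS = 22°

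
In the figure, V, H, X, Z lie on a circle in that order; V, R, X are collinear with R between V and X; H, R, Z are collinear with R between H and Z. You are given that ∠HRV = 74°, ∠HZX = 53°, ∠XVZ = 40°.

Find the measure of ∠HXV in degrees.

∠HXV = 34°

1. ∠HRX = 106°  [linear pair at R on VX]
2. ∠XHZ = 40°  [same arc XZ]
3. ∠HXV = 34°  [△HRX]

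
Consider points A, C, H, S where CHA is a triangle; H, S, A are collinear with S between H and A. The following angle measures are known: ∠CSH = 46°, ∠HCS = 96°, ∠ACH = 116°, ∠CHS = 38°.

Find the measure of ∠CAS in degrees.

∠CAS = 26°

1. ∠AHC = 38°  [S on ray HA]
2. ∠CAH = 26°  [△CHA]
3. ∠CAS = 26°  [S on ray AH]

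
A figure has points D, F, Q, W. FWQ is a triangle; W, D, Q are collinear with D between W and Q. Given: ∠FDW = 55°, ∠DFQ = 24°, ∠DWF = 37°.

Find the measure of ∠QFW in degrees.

1. ∠FDQ = 125°  [linear pair at D on WQ]
2. ∠DQF = 31°  [△FDQ]
3. ∠FWQ = 37°  [D on ray WQ]
4. ∠FQW = 31°  [D on ray QW]
5. ∠QFW = 112°  [△FWQ]

∠QFW = 112°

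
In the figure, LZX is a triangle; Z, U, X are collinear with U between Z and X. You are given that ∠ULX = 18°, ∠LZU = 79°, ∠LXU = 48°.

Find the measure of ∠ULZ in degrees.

∠ULZ = 35°

1. ∠LUX = 114°  [△LUX]
2. ∠LUZ = 66°  [linear pair at U on ZX]
3. ∠ULZ = 35°  [△LZU]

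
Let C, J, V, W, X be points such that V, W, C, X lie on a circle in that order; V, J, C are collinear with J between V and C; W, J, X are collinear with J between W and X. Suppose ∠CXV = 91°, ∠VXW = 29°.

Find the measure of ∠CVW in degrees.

1. ∠CWV = 89°  [cyclic VWCX, opposite ∠W+∠X]
2. ∠VCW = 29°  [same arc VW]
3. ∠CVW = 62°  [△VWC]

∠CVW = 62°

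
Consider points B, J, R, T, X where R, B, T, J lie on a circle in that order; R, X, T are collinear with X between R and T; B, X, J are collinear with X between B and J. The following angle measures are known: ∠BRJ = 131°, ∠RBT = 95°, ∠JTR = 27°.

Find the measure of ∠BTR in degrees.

1. ∠JBR = 27°  [same arc RJ]
2. ∠BJR = 22°  [△RBJ]
3. ∠BTR = 22°  [same arc RB]

∠BTR = 22°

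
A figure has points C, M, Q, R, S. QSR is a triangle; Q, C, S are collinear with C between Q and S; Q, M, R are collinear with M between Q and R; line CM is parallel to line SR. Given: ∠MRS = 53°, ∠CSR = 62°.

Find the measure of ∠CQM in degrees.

1. ∠QRS = 53°  [M on ray RQ]
2. ∠QSR = 62°  [C on ray SQ]
3. ∠RQS = 65°  [△QSR]
4. ∠CQM = 65°  [C on QS, M on QR]

∠CQM = 65°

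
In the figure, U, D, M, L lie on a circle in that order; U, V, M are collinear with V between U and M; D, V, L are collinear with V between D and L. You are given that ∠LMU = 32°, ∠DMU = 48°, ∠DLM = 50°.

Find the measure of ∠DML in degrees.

∠DML = 80°

1. ∠LDU = 32°  [same arc UL]
2. ∠DLU = 48°  [same arc UD]
3. ∠DUL = 100°  [△UDL]
4. ∠DML = 80°  [cyclic UDML, opposite ∠U+∠M]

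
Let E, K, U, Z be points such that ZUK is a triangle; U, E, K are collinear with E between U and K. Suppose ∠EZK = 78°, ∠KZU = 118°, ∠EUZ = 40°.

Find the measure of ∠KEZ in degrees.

1. ∠KUZ = 40°  [E on ray UK]
2. ∠UKZ = 22°  [△ZUK]
3. ∠EKZ = 22°  [E on ray KU]
4. ∠KEZ = 80°  [△ZEK]

∠KEZ = 80°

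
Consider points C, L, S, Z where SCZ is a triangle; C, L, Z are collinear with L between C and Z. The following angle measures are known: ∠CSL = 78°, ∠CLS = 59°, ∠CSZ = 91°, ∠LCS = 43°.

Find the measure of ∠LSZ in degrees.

1. ∠SLZ = 121°  [linear pair at L on CZ]
2. ∠SCZ = 43°  [L on ray CZ]
3. ∠CZS = 46°  [△SCZ]
4. ∠LZS = 46°  [L on ray ZC]
5. ∠LSZ = 13°  [△SLZ]

∠LSZ = 13°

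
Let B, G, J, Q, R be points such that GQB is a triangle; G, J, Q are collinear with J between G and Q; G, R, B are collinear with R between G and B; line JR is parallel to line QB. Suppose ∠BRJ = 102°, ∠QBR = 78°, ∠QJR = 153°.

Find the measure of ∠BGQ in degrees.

∠BGQ = 75°

1. ∠GRJ = 78°  [linear pair at R on GB]
2. ∠GJR = 27°  [linear pair at J on GQ]
3. ∠JGR = 75°  [△GJR]
4. ∠BGQ = 75°  [J on GQ, R on GB]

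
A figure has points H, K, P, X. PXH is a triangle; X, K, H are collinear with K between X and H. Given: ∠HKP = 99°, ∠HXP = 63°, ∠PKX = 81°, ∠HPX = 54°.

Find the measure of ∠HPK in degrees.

∠HPK = 18°

1. ∠PHX = 63°  [△PXH]
2. ∠KHP = 63°  [K on ray HX]
3. ∠HPK = 18°  [△PKH]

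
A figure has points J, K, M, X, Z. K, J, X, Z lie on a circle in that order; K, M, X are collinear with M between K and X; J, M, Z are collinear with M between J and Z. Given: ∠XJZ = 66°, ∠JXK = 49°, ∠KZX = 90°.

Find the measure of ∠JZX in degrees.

1. ∠KJX = 90°  [cyclic KJXZ, opposite ∠J+∠Z]
2. ∠JKX = 41°  [△KJX]
3. ∠JZX = 41°  [same arc JX]

∠JZX = 41°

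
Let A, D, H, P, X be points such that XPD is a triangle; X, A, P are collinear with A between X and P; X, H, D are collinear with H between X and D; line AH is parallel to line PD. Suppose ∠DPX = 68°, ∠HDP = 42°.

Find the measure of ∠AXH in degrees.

1. ∠PDX = 42°  [H on ray DX]
2. ∠DXP = 70°  [△XPD]
3. ∠AXH = 70°  [A on XP, H on XD]

∠AXH = 70°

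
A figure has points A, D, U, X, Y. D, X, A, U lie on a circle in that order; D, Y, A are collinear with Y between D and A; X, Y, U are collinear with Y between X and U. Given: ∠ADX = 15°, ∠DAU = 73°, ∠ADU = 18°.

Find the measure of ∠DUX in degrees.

∠DUX = 74°

1. ∠AUX = 15°  [same arc XA]
2. ∠AYU = 92°  [△AYU]
3. ∠DYU = 88°  [linear pair at Y on DA]
4. ∠DUX = 74°  [△DYU]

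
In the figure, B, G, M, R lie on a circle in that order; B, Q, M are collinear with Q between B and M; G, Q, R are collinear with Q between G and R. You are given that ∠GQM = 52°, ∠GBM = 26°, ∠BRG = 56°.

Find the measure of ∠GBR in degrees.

∠GBR = 98°

1. ∠BQG = 128°  [linear pair at Q on BM]
2. ∠BGR = 26°  [△BQG]
3. ∠GBR = 98°  [△BGR]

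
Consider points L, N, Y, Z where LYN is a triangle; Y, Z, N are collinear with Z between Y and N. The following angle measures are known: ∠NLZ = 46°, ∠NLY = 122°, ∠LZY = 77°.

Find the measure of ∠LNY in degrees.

1. ∠LZN = 103°  [linear pair at Z on YN]
2. ∠LNZ = 31°  [△LZN]
3. ∠LNY = 31°  [Z on ray NY]

∠LNY = 31°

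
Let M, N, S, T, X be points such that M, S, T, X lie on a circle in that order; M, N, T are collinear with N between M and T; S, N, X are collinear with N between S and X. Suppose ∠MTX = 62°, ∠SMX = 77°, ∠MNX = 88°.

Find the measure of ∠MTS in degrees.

1. ∠MSX = 62°  [same arc MX]
2. ∠MXS = 41°  [△MSX]
3. ∠MTS = 41°  [same arc MS]

∠MTS = 41°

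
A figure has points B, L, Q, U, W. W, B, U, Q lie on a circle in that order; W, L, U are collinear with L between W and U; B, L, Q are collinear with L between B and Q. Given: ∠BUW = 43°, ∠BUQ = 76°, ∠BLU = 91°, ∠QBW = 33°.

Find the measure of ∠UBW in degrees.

∠UBW = 79°

1. ∠BLW = 89°  [linear pair at L on WU]
2. ∠BWU = 58°  [△WLB]
3. ∠UBW = 79°  [△WBU]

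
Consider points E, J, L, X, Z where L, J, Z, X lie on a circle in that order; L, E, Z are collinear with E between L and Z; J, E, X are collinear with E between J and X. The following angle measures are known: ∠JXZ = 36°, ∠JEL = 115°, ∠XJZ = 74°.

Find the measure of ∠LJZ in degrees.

∠LJZ = 103°

1. ∠JLZ = 36°  [same arc JZ]
2. ∠JEZ = 65°  [linear pair at E on LZ]
3. ∠JZL = 41°  [△JEZ]
4. ∠LJZ = 103°  [△LJZ]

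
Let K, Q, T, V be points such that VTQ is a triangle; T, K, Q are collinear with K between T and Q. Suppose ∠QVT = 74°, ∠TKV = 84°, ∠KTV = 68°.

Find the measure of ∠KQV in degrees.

∠KQV = 38°

1. ∠QTV = 68°  [K on ray TQ]
2. ∠TQV = 38°  [△VTQ]
3. ∠KQV = 38°  [K on ray QT]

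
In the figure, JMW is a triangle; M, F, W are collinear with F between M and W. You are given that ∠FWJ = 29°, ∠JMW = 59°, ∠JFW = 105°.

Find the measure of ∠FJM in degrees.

1. ∠FMJ = 59°  [F on ray MW]
2. ∠JFM = 75°  [linear pair at F on MW]
3. ∠FJM = 46°  [△JMF]

∠FJM = 46°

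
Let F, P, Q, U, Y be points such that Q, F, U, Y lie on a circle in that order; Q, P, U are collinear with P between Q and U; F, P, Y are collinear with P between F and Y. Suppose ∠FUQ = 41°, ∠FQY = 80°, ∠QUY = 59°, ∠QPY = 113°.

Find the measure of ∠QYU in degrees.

1. ∠FYQ = 41°  [same arc QF]
2. ∠UQY = 26°  [△QPY]
3. ∠QYU = 95°  [△QUY]

∠QYU = 95°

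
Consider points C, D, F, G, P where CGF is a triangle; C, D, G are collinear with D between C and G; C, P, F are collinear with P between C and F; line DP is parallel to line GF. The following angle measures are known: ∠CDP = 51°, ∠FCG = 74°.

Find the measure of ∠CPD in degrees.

∠CPD = 55°

1. ∠CGF = 51°  [DP∥GF, corresponding at D]
2. ∠CFG = 55°  [△CGF]
3. ∠CPD = 55°  [DP∥GF, corresponding at P]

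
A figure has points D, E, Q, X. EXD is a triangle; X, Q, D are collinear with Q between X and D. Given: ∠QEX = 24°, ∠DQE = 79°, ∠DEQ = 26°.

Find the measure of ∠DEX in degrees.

∠DEX = 50°

1. ∠EDQ = 75°  [△EQD]
2. ∠EQX = 101°  [linear pair at Q on XD]
3. ∠EDX = 75°  [Q on ray DX]
4. ∠EXQ = 55°  [△EXQ]
5. ∠DXE = 55°  [Q on ray XD]
6. ∠DEX = 50°  [△EXD]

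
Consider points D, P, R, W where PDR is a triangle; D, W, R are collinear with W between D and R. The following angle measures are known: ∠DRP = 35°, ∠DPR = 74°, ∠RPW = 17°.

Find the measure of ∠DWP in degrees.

∠DWP = 52°

1. ∠PRW = 35°  [W on ray RD]
2. ∠PWR = 128°  [△PWR]
3. ∠DWP = 52°  [linear pair at W on DR]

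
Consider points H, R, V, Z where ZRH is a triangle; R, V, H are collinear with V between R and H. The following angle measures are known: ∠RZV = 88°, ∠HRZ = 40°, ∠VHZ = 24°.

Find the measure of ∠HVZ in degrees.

1. ∠VRZ = 40°  [V on ray RH]
2. ∠RVZ = 52°  [△ZRV]
3. ∠HVZ = 128°  [linear pair at V on RH]

∠HVZ = 128°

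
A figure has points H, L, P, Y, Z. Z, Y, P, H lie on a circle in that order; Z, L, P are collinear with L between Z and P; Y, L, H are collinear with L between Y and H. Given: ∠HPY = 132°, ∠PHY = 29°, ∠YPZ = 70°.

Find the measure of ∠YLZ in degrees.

∠YLZ = 89°

1. ∠HZY = 48°  [cyclic ZYPH, opposite ∠Z+∠P]
2. ∠PZY = 29°  [same arc YP]
3. ∠YHZ = 70°  [same arc ZY]
4. ∠HYZ = 62°  [△ZYH]
5. ∠YLZ = 89°  [△ZLY]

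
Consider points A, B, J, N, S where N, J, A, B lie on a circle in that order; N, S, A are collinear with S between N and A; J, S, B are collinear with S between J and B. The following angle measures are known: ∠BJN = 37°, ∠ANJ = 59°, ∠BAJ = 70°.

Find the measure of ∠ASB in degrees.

∠ASB = 84°

1. ∠BAN = 37°  [same arc NB]
2. ∠ABJ = 59°  [same arc JA]
3. ∠ASB = 84°  [△ASB]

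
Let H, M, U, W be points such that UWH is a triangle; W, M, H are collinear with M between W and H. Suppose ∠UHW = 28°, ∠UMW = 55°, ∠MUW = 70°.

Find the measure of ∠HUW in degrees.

∠HUW = 97°

1. ∠MWU = 55°  [△UWM]
2. ∠HWU = 55°  [M on ray WH]
3. ∠HUW = 97°  [△UWH]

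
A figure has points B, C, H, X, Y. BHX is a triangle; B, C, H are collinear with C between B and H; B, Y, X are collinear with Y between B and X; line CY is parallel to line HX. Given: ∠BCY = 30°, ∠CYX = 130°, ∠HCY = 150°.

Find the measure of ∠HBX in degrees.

∠HBX = 100°

1. ∠BYC = 50°  [linear pair at Y on BX]
2. ∠CBY = 100°  [△BCY]
3. ∠HBX = 100°  [C on BH, Y on BX]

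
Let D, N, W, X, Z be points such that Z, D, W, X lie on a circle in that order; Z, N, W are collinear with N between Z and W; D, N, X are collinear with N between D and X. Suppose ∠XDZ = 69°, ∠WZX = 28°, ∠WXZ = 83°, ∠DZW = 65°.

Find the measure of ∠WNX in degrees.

1. ∠XWZ = 69°  [same arc ZX]
2. ∠DXW = 65°  [same arc DW]
3. ∠WNX = 46°  [△WNX]

∠WNX = 46°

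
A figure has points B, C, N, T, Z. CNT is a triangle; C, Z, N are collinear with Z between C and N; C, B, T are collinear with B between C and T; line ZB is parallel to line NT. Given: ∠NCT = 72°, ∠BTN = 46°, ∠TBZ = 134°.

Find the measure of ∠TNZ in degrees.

∠TNZ = 62°

1. ∠CTN = 46°  [B on ray TC]
2. ∠CNT = 62°  [△CNT]
3. ∠TNZ = 62°  [Z on ray NC]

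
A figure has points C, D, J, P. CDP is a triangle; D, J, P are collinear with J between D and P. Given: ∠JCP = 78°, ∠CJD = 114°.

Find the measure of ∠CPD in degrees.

∠CPD = 36°

1. ∠CJP = 66°  [linear pair at J on DP]
2. ∠CPJ = 36°  [△CJP]
3. ∠CPD = 36°  [J on ray PD]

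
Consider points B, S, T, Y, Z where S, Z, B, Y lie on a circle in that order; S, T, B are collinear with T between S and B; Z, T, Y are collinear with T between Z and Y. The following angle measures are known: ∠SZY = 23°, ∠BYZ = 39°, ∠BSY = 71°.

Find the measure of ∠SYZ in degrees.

∠SYZ = 47°

1. ∠SBY = 23°  [same arc SY]
2. ∠BTY = 118°  [△BTY]
3. ∠STY = 62°  [linear pair at T on SB]
4. ∠SYZ = 47°  [△STY]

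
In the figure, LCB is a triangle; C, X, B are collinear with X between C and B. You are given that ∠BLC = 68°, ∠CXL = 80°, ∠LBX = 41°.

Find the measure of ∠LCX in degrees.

∠LCX = 71°

1. ∠CBL = 41°  [X on ray BC]
2. ∠BCL = 71°  [△LCB]
3. ∠LCX = 71°  [X on ray CB]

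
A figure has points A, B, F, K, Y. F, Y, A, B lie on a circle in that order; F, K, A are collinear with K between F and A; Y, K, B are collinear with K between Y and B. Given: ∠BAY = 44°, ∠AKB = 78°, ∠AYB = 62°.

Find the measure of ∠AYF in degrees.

1. ∠ABY = 74°  [△YAB]
2. ∠BAF = 28°  [△AKB]
3. ∠AFB = 62°  [same arc AB]
4. ∠ABF = 90°  [△FAB]
5. ∠AYF = 90°  [cyclic FYAB, opposite ∠Y+∠B]

∠AYF = 90°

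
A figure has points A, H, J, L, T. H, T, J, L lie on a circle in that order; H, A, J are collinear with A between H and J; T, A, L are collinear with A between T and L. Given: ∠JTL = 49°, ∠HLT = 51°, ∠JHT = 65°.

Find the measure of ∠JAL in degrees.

∠JAL = 100°

1. ∠JHL = 49°  [same arc JL]
2. ∠HAL = 80°  [△HAL]
3. ∠JAL = 100°  [linear pair at A on HJ]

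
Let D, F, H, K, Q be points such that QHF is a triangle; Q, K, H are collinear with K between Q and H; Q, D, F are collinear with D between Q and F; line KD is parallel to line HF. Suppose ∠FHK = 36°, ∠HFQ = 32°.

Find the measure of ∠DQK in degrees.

∠DQK = 112°

1. ∠FHQ = 36°  [K on ray HQ]
2. ∠FQH = 112°  [△QHF]
3. ∠DQK = 112°  [K on QH, D on QF]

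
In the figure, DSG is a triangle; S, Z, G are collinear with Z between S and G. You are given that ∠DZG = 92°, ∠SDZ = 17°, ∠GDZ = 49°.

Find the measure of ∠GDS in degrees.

∠GDS = 66°

1. ∠DGZ = 39°  [△DZG]
2. ∠DZS = 88°  [linear pair at Z on SG]
3. ∠DSZ = 75°  [△DSZ]
4. ∠DGS = 39°  [Z on ray GS]
5. ∠DSG = 75°  [Z on ray SG]
6. ∠GDS = 66°  [△DSG]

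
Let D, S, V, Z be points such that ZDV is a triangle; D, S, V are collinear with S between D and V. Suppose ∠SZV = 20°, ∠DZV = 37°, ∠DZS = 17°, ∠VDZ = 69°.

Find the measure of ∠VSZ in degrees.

∠VSZ = 86°

1. ∠DVZ = 74°  [△ZDV]
2. ∠SVZ = 74°  [S on ray VD]
3. ∠VSZ = 86°  [△ZSV]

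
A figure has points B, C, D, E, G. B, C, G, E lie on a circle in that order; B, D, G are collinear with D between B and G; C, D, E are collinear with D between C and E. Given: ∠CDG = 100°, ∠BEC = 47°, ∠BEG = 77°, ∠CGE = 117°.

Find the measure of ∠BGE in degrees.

∠BGE = 70°

1. ∠BDE = 100°  [vertical angles at D]
2. ∠EBG = 33°  [△BDE]
3. ∠BGE = 70°  [△BGE]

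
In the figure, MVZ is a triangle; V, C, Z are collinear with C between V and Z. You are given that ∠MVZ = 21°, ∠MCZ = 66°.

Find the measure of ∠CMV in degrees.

1. ∠CVM = 21°  [C on ray VZ]
2. ∠MCV = 114°  [linear pair at C on VZ]
3. ∠CMV = 45°  [△MVC]

∠CMV = 45°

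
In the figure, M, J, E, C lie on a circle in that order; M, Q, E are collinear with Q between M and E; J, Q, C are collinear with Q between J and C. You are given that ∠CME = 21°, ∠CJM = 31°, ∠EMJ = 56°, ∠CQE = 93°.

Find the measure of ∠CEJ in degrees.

∠CEJ = 103°

1. ∠CJE = 21°  [same arc EC]
2. ∠ECJ = 56°  [same arc JE]
3. ∠CEJ = 103°  [△JEC]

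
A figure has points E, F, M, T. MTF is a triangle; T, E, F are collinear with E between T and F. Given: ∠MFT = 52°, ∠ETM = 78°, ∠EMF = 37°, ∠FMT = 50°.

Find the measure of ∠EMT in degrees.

1. ∠EFM = 52°  [E on ray FT]
2. ∠FEM = 91°  [△MEF]
3. ∠MET = 89°  [linear pair at E on TF]
4. ∠EMT = 13°  [△MTE]

∠EMT = 13°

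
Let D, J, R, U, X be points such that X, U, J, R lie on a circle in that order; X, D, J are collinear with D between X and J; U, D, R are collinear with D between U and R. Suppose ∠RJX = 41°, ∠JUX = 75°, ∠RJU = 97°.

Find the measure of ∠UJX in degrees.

1. ∠RUX = 41°  [same arc XR]
2. ∠RXU = 83°  [cyclic XUJR, opposite ∠X+∠J]
3. ∠URX = 56°  [△XUR]
4. ∠UJX = 56°  [same arc XU]

∠UJX = 56°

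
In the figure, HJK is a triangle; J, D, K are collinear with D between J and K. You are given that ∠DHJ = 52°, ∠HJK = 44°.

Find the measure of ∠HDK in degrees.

∠HDK = 96°

1. ∠DJH = 44°  [D on ray JK]
2. ∠HDJ = 84°  [△HJD]
3. ∠HDK = 96°  [linear pair at D on JK]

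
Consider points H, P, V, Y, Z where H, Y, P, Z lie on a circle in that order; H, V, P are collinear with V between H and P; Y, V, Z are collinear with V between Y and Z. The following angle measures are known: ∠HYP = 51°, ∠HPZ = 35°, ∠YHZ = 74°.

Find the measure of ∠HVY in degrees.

∠HVY = 87°

1. ∠HZP = 129°  [cyclic HYPZ, opposite ∠Y+∠Z]
2. ∠HYZ = 35°  [same arc HZ]
3. ∠PHZ = 16°  [△HPZ]
4. ∠HZY = 71°  [△HYZ]
5. ∠PYZ = 16°  [same arc PZ]
6. ∠HPY = 71°  [same arc HY]
7. ∠PVY = 93°  [△YVP]
8. ∠HVY = 87°  [linear pair at V on HP]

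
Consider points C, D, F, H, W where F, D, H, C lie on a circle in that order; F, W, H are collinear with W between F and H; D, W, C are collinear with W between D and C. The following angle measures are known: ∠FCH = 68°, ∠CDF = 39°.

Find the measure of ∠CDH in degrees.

1. ∠CHF = 39°  [same arc FC]
2. ∠CFH = 73°  [△FHC]
3. ∠CDH = 73°  [same arc HC]

∠CDH = 73°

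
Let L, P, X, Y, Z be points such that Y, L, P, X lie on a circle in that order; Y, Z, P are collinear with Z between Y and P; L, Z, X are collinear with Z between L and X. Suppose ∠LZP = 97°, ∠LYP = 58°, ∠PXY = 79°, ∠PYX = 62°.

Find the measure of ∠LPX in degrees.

1. ∠LXP = 58°  [same arc LP]
2. ∠PLX = 62°  [same arc PX]
3. ∠LPX = 60°  [△LPX]

∠LPX = 60°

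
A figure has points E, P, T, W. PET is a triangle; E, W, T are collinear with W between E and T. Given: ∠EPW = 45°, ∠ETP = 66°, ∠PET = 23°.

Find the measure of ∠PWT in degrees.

∠PWT = 68°

1. ∠PEW = 23°  [W on ray ET]
2. ∠EWP = 112°  [△PEW]
3. ∠PWT = 68°  [linear pair at W on ET]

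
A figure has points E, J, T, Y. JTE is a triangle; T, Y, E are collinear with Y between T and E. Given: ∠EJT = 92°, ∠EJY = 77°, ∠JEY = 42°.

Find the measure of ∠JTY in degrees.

1. ∠JET = 42°  [Y on ray ET]
2. ∠ETJ = 46°  [△JTE]
3. ∠JTY = 46°  [Y on ray TE]

∠JTY = 46°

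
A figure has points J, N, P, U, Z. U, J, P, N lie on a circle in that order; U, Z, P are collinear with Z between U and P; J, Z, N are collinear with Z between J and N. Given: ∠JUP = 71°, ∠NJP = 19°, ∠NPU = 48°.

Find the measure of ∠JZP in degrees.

∠JZP = 119°

1. ∠NJU = 48°  [same arc UN]
2. ∠JZU = 61°  [△UZJ]
3. ∠JZP = 119°  [linear pair at Z on UP]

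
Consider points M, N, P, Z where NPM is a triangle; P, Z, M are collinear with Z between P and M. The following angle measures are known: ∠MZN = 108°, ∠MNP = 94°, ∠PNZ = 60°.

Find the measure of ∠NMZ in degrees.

∠NMZ = 38°

1. ∠NZP = 72°  [linear pair at Z on PM]
2. ∠NPZ = 48°  [△NPZ]
3. ∠MPN = 48°  [Z on ray PM]
4. ∠NMP = 38°  [△NPM]
5. ∠NMZ = 38°  [Z on ray MP]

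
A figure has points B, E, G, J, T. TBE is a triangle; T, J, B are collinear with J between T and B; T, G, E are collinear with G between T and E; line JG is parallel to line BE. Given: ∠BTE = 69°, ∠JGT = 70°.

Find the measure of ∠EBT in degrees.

∠EBT = 41°

1. ∠GTJ = 69°  [J on TB, G on TE]
2. ∠GJT = 41°  [△TJG]
3. ∠EBT = 41°  [JG∥BE, corresponding at J]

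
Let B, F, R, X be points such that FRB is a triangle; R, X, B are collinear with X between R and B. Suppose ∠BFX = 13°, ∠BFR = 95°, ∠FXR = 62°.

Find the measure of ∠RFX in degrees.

∠RFX = 82°

1. ∠BXF = 118°  [linear pair at X on RB]
2. ∠FBX = 49°  [△FXB]
3. ∠FBR = 49°  [X on ray BR]
4. ∠BRF = 36°  [△FRB]
5. ∠FRX = 36°  [X on ray RB]
6. ∠RFX = 82°  [△FRX]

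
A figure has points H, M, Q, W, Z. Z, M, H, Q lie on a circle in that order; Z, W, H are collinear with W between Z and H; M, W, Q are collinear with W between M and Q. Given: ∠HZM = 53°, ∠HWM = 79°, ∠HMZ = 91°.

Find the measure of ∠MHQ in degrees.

1. ∠HQM = 53°  [same arc MH]
2. ∠MHZ = 36°  [△ZMH]
3. ∠HMQ = 65°  [△MWH]
4. ∠MHQ = 62°  [△MHQ]

∠MHQ = 62°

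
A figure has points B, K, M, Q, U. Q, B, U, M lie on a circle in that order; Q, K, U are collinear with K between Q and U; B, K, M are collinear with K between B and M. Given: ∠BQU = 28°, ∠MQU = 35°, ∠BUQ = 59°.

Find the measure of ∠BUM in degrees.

∠BUM = 117°

1. ∠BMU = 28°  [same arc BU]
2. ∠MBU = 35°  [same arc UM]
3. ∠BUM = 117°  [△BUM]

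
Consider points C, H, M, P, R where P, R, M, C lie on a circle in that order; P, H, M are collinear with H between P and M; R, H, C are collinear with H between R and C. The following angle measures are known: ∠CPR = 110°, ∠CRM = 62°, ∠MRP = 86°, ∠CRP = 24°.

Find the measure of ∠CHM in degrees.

∠CHM = 108°

1. ∠CMR = 70°  [cyclic PRMC, opposite ∠P+∠M]
2. ∠MCR = 48°  [△RMC]
3. ∠CMP = 24°  [same arc PC]
4. ∠CHM = 108°  [△MHC]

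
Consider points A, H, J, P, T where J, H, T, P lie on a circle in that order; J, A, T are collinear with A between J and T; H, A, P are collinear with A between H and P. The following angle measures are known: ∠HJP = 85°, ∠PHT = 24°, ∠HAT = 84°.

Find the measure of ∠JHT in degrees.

∠JHT = 47°

1. ∠HTP = 95°  [cyclic JHTP, opposite ∠J+∠T]
2. ∠HPT = 61°  [△HTP]
3. ∠HTJ = 72°  [△HAT]
4. ∠HJT = 61°  [same arc HT]
5. ∠JHT = 47°  [△JHT]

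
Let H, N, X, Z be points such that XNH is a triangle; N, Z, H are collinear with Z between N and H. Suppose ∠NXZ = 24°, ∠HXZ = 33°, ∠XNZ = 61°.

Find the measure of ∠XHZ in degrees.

1. ∠NZX = 95°  [△XNZ]
2. ∠HZX = 85°  [linear pair at Z on NH]
3. ∠XHZ = 62°  [△XZH]

∠XHZ = 62°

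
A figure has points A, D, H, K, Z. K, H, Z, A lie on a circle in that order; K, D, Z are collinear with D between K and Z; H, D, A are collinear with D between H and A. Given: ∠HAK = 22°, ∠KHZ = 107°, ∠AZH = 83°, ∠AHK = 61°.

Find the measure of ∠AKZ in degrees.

1. ∠KAZ = 73°  [cyclic KHZA, opposite ∠H+∠A]
2. ∠AZK = 61°  [same arc KA]
3. ∠AKZ = 46°  [△KZA]

∠AKZ = 46°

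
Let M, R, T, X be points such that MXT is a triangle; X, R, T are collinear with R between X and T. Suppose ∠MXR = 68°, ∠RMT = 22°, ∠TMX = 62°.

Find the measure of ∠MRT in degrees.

∠MRT = 108°

1. ∠MXT = 68°  [R on ray XT]
2. ∠MTX = 50°  [△MXT]
3. ∠MTR = 50°  [R on ray TX]
4. ∠MRT = 108°  [△MRT]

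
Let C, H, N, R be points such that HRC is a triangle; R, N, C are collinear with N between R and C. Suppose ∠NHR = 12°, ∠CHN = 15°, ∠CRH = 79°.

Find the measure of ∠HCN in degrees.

∠HCN = 74°

1. ∠HRN = 79°  [N on ray RC]
2. ∠HNR = 89°  [△HRN]
3. ∠CNH = 91°  [linear pair at N on RC]
4. ∠HCN = 74°  [△HNC]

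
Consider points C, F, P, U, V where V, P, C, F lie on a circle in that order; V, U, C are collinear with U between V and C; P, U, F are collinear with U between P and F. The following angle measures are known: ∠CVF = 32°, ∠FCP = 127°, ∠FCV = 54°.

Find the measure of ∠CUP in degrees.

1. ∠CPF = 32°  [same arc CF]
2. ∠CFP = 21°  [△PCF]
3. ∠FPV = 54°  [same arc VF]
4. ∠CVP = 21°  [same arc PC]
5. ∠PUV = 105°  [△VUP]
6. ∠CUP = 75°  [linear pair at U on VC]

∠CUP = 75°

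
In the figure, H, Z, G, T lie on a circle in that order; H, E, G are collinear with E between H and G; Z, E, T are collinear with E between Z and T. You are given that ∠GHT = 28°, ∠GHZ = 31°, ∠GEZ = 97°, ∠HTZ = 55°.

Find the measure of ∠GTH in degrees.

∠GTH = 86°

1. ∠HET = 97°  [△HET]
2. ∠GTZ = 31°  [same arc ZG]
3. ∠GET = 83°  [linear pair at E on HG]
4. ∠HGT = 66°  [△GET]
5. ∠GTH = 86°  [△HGT]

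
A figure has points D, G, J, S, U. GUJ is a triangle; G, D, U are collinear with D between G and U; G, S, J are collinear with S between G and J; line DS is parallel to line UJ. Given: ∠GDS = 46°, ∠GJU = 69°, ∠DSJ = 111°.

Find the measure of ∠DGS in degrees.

1. ∠GUJ = 46°  [DS∥UJ, corresponding at D]
2. ∠JGU = 65°  [△GUJ]
3. ∠DGS = 65°  [D on GU, S on GJ]

∠DGS = 65°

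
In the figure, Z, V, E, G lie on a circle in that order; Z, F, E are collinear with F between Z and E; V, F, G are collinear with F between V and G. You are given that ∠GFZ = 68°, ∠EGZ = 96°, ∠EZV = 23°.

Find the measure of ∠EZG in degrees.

∠EZG = 39°

1. ∠EFV = 68°  [vertical angles at F]
2. ∠EVZ = 84°  [cyclic ZVEG, opposite ∠V+∠G]
3. ∠VEZ = 73°  [△ZVE]
4. ∠EVG = 39°  [△VFE]
5. ∠EZG = 39°  [same arc EG]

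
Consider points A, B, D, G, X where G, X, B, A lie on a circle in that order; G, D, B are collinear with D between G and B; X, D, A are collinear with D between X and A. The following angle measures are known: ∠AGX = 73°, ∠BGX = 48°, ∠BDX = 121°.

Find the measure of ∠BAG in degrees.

1. ∠ABX = 107°  [cyclic GXBA, opposite ∠G+∠B]
2. ∠BAX = 48°  [same arc XB]
3. ∠ADG = 121°  [vertical angles at D]
4. ∠AXB = 25°  [△XBA]
5. ∠ADB = 59°  [linear pair at D on GB]
6. ∠AGB = 25°  [same arc BA]
7. ∠ABG = 73°  [△BDA]
8. ∠BAG = 82°  [△GBA]

∠BAG = 82°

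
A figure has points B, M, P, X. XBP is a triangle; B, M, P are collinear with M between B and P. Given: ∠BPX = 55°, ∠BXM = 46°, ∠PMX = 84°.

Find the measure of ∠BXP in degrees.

1. ∠BMX = 96°  [linear pair at M on BP]
2. ∠MBX = 38°  [△XBM]
3. ∠PBX = 38°  [M on ray BP]
4. ∠BXP = 87°  [△XBP]

∠BXP = 87°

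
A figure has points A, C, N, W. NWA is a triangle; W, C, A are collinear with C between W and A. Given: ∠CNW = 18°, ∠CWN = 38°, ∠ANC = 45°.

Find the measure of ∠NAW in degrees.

1. ∠NCW = 124°  [△NWC]
2. ∠ACN = 56°  [linear pair at C on WA]
3. ∠CAN = 79°  [△NCA]
4. ∠NAW = 79°  [C on ray AW]

∠NAW = 79°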